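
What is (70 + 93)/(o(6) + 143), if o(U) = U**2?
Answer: 163/179 ≈ 0.91061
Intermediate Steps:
(70 + 93)/(o(6) + 143) = (70 + 93)/(6**2 + 143) = 163/(36 + 143) = 163/179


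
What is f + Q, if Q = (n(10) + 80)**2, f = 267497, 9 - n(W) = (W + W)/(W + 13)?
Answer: 145614642/529 ≈ 2.7526e+5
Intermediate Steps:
n(W) = 9 - 2*W/(13 + W) (n(W) = 9 - (W + W)/(W + 13) = 9 - 2*W/(13 + W))
Q = 4108729/529 (Q = ((117 + 7*10)/(13 + 10) + 80)**2 = ((117 + 70)/23 + 80)**2 = ((1/23)*187 + 80)**2 = (187/23 + 80)**2 = (2027/23)**2 = 4108729/529 ≈ 7767.0)
f + Q = 267497 + 4108729/529 = 145614642/529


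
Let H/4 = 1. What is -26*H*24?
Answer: -2496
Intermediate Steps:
H = 4 (H = 4*1 = 4)
-26*H*24 = -26*4*24 = -104*24 = -2496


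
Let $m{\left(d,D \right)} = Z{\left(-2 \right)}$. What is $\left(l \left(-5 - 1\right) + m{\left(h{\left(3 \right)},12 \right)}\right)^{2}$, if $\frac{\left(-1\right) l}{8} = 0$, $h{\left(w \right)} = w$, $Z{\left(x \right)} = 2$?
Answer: $4$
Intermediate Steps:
$m{\left(d,D \right)} = 2$
$l = 0$ ($l = \left(-8\right) 0 = 0$)
$\left(l \left(-5 - 1\right) + m{\left(h{\left(3 \right)},12 \right)}\right)^{2} = \left(0 \left(-5 - 1\right) + 2\right)^{2} = \left(0 \left(-6\right) + 2\right)^{2} = \left(0 + 2\right)^{2} = 2^{2} = 4$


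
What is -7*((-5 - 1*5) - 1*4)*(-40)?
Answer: -3920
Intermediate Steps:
-7*((-5 - 1*5) - 1*4)*(-40) = -7*((-5 - 5) - 4)*(-40) = -7*(-10 - 4)*(-40) = -7*(-14)*(-40) = 98*(-40) = -3920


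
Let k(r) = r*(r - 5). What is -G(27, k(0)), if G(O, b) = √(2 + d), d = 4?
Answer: -√6 ≈ -2.4495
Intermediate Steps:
k(r) = r*(-5 + r)
G(O, b) = √6 (G(O, b) = √(2 + 4) = √6)
-G(27, k(0)) = -√6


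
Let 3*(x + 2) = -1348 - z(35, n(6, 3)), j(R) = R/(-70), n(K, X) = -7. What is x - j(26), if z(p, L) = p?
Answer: -16192/35 ≈ -462.63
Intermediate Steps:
j(R) = -R/70 (j(R) = R*(-1/70) = -R/70)
x = -463 (x = -2 + (-1348 - 1*35)/3 = -2 + (-1348 - 35)/3 = -2 + (⅓)*(-1383) = -2 - 461 = -463)
x - j(26) = -463 - (-1)*26/70 = -463 - 1*(-13/35) = -463 + 13/35 = -16192/35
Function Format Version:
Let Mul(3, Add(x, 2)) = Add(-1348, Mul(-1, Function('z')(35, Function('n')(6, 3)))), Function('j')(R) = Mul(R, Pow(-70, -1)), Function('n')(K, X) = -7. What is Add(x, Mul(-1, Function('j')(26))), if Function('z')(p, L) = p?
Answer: Rational(-16192, 35) ≈ -462.63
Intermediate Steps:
Function('j')(R) = Mul(Rational(-1, 70), R) (Function('j')(R) = Mul(R, Rational(-1, 70)) = Mul(Rational(-1, 70), R))
x = -463 (x = Add(-2, Mul(Rational(1, 3), Add(-1348, Mul(-1, 35)))) = Add(-2, Mul(Rational(1, 3), Add(-1348, -35))) = Add(-2, Mul(Rational(1, 3), -1383)) = Add(-2, -461) = -463)
Add(x, Mul(-1, Function('j')(26))) = Add(-463, Mul(-1, Mul(Rational(-1, 70), 26))) = Add(-463, Mul(-1, Rational(-13, 35))) = Add(-463, Rational(13, 35)) = Rational(-16192, 35)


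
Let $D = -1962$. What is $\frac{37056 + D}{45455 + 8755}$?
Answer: $\frac{5849}{9035} \approx 0.64737$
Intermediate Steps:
$\frac{37056 + D}{45455 + 8755} = \frac{37056 - 1962}{45455 + 8755} = \frac{35094}{54210} = 35094 \cdot \frac{1}{54210} = \frac{5849}{9035}$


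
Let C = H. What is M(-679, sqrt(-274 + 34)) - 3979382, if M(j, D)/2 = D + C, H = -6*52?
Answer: -3980006 + 8*I*sqrt(15) ≈ -3.98e+6 + 30.984*I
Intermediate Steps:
H = -312
C = -312
M(j, D) = -624 + 2*D (M(j, D) = 2*(D - 312) = 2*(-312 + D) = -624 + 2*D)
M(-679, sqrt(-274 + 34)) - 3979382 = (-624 + 2*sqrt(-274 + 34)) - 3979382 = (-624 + 2*sqrt(-240)) - 3979382 = (-624 + 2*(4*I*sqrt(15))) - 3979382 = (-624 + 8*I*sqrt(15)) - 3979382 = -3980006 + 8*I*sqrt(15)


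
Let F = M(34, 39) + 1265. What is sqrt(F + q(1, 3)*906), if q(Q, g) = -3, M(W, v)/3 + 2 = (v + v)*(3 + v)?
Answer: sqrt(8369) ≈ 91.482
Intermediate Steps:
M(W, v) = -6 + 6*v*(3 + v) (M(W, v) = -6 + 3*((v + v)*(3 + v)) = -6 + 3*((2*v)*(3 + v)) = -6 + 3*(2*v*(3 + v)) = -6 + 6*v*(3 + v))
F = 11087 (F = (-6 + 6*39**2 + 18*39) + 1265 = (-6 + 6*1521 + 702) + 1265 = (-6 + 9126 + 702) + 1265 = 9822 + 1265 = 11087)
sqrt(F + q(1, 3)*906) = sqrt(11087 - 3*906) = sqrt(11087 - 2718) = sqrt(8369)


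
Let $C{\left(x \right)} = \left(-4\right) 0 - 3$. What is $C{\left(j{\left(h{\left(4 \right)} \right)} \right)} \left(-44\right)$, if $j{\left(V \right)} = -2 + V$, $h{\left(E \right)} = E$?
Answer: $132$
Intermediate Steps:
$C{\left(x \right)} = -3$ ($C{\left(x \right)} = 0 - 3 = -3$)
$C{\left(j{\left(h{\left(4 \right)} \right)} \right)} \left(-44\right) = \left(-3\right) \left(-44\right) = 132$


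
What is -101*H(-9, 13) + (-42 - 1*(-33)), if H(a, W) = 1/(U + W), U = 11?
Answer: -317/24 ≈ -13.208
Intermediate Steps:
H(a, W) = 1/(11 + W)
-101*H(-9, 13) + (-42 - 1*(-33)) = -101/(11 + 13) + (-42 - 1*(-33)) = -101/24 + (-42 + 33) = -101*1/24 - 9 = -101/24 - 9 = -317/24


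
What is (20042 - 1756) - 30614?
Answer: -12328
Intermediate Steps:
(20042 - 1756) - 30614 = 18286 - 30614 = -12328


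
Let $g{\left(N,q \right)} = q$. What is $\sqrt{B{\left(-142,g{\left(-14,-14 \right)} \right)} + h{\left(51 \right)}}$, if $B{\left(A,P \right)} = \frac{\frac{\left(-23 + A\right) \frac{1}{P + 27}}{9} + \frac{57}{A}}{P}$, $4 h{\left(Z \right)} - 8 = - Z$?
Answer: $\frac{i \sqrt{3990164997}}{19383} \approx 3.2589 i$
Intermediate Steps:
$h{\left(Z \right)} = 2 - \frac{Z}{4}$ ($h{\left(Z \right)} = 2 + \frac{\left(-1\right) Z}{4} = 2 - \frac{Z}{4}$)
$B{\left(A,P \right)} = \frac{\frac{57}{A} + \frac{-23 + A}{9 \left(27 + P\right)}}{P}$ ($B{\left(A,P \right)} = \frac{\frac{-23 + A}{27 + P} \frac{1}{9} + \frac{57}{A}}{P} = \frac{\frac{-23 + A}{9 \left(27 + P\right)} + \frac{57}{A}}{P} = \frac{\frac{57}{A} + \frac{-23 + A}{9 \left(27 + P\right)}}{P}$)
$\sqrt{B{\left(-142,g{\left(-14,-14 \right)} \right)} + h{\left(51 \right)}} = \sqrt{\frac{13851 + \left(-142\right)^{2} - -3266 + 513 \left(-14\right)}{9 \left(-142\right) \left(-14\right) \left(27 - 14\right)} + \left(2 - \frac{51}{4}\right)} = \sqrt{\frac{1}{9} \left(- \frac{1}{142}\right) \left(- \frac{1}{14}\right) \frac{1}{13} \left(13851 + 20164 + 3266 - 7182\right) + \left(2 - \frac{51}{4}\right)} = \sqrt{\frac{1}{9} \left(- \frac{1}{142}\right) \left(- \frac{1}{14}\right) \frac{1}{13} \cdot 30099 - \frac{43}{4}} = \sqrt{\frac{10033}{77532} - \frac{43}{4}} = \sqrt{- \frac{205859}{19383}} = \frac{i \sqrt{3990164997}}{19383}$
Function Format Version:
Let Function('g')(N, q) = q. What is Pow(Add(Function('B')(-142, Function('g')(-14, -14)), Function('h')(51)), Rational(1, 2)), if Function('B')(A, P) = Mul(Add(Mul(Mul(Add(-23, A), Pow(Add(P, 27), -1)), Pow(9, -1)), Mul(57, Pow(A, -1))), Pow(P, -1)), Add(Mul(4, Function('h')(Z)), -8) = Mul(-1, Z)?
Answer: Mul(Rational(1, 19383), I, Pow(3990164997, Rational(1, 2))) ≈ Mul(3.2589, I)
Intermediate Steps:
Function('h')(Z) = Add(2, Mul(Rational(-1, 4), Z)) (Function('h')(Z) = Add(2, Mul(Rational(1, 4), Mul(-1, Z))) = Add(2, Mul(Rational(-1, 4), Z)))
Function('B')(A, P) = Mul(Pow(P, -1), Add(Mul(57, Pow(A, -1)), Mul(Rational(1, 9), Pow(Add(27, P), -1), Add(-23, A)))) (Function('B')(A, P) = Mul(Add(Mul(Mul(Add(-23, A), Pow(Add(27, P), -1)), Rational(1, 9)), Mul(57, Pow(A, -1))), Pow(P, -1)) = Mul(Add(Mul(Mul(Pow(Add(27, P), -1), Add(-23, A)), Rational(1, 9)), Mul(57, Pow(A, -1))), Pow(P, -1)) = Mul(Add(Mul(Rational(1, 9), Pow(Add(27, P), -1), Add(-23, A)), Mul(57, Pow(A, -1))), Pow(P, -1)) = Mul(Add(Mul(57, Pow(A, -1)), Mul(Rational(1, 9), Pow(Add(27, P), -1), Add(-23, A))), Pow(P, -1)) = Mul(Pow(P, -1), Add(Mul(57, Pow(A, -1)), Mul(Rational(1, 9), Pow(Add(27, P), -1), Add(-23, A)))))
Pow(Add(Function('B')(-142, Function('g')(-14, -14)), Function('h')(51)), Rational(1, 2)) = Pow(Add(Mul(Rational(1, 9), Pow(-142, -1), Pow(-14, -1), Pow(Add(27, -14), -1), Add(13851, Pow(-142, 2), Mul(-23, -142), Mul(513, -14))), Add(2, Mul(Rational(-1, 4), 51))), Rational(1, 2)) = Pow(Add(Mul(Rational(1, 9), Rational(-1, 142), Rational(-1, 14), Pow(13, -1), Add(13851, 20164, 3266, -7182)), Add(2, Rational(-51, 4))), Rational(1, 2)) = Pow(Add(Mul(Rational(1, 9), Rational(-1, 142), Rational(-1, 14), Rational(1, 13), 30099), Rational(-43, 4)), Rational(1, 2)) = Pow(Add(Rational(10033, 77532), Rational(-43, 4)), Rational(1, 2)) = Pow(Rational(-205859, 19383), Rational(1, 2)) = Mul(Rational(1, 19383), I, Pow(3990164997, Rational(1, 2)))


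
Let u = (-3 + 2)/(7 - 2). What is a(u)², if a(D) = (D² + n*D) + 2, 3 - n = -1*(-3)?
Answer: 2601/625 ≈ 4.1616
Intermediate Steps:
n = 0 (n = 3 - (-1)*(-3) = 3 - 1*3 = 3 - 3 = 0)
u = -⅕ (u = -1/5 = -1*⅕ = -⅕ ≈ -0.20000)
a(D) = 2 + D² (a(D) = (D² + 0*D) + 2 = (D² + 0) + 2 = D² + 2 = 2 + D²)
a(u)² = (2 + (-⅕)²)² = (2 + 1/25)² = (51/25)² = 2601/625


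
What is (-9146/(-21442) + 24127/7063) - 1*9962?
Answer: -754055813260/75722423 ≈ -9958.2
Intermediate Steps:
(-9146/(-21442) + 24127/7063) - 1*9962 = (-9146*(-1/21442) + 24127*(1/7063)) - 9962 = (4573/10721 + 24127/7063) - 9962 = 290964666/75722423 - 9962 = -754055813260/75722423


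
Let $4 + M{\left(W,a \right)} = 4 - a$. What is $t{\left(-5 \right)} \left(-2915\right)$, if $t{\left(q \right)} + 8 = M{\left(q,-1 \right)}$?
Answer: $20405$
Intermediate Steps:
$M{\left(W,a \right)} = - a$ ($M{\left(W,a \right)} = -4 - \left(-4 + a\right) = - a$)
$t{\left(q \right)} = -7$ ($t{\left(q \right)} = -8 - -1 = -8 + 1 = -7$)
$t{\left(-5 \right)} \left(-2915\right) = \left(-7\right) \left(-2915\right) = 20405$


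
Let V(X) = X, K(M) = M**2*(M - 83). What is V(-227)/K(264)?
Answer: -227/12614976 ≈ -1.7994e-5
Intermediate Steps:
K(M) = M**2*(-83 + M)
V(-227)/K(264) = -227*1/(69696*(-83 + 264)) = -227/(69696*181) = -227/12614976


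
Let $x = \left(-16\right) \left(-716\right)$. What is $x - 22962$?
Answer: $-11506$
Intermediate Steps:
$x = 11456$
$x - 22962 = 11456 - 22962 = -11506$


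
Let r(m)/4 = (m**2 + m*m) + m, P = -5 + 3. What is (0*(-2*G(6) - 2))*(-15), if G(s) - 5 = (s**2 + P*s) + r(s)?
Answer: 0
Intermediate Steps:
P = -2
r(m) = 4*m + 8*m**2 (r(m) = 4*((m**2 + m*m) + m) = 4*((m**2 + m**2) + m) = 4*(2*m**2 + m) = 4*(m + 2*m**2) = 4*m + 8*m**2)
G(s) = 5 + s**2 - 2*s + 4*s*(1 + 2*s) (G(s) = 5 + ((s**2 - 2*s) + 4*s*(1 + 2*s)) = 5 + (s**2 - 2*s + 4*s*(1 + 2*s)) = 5 + s**2 - 2*s + 4*s*(1 + 2*s))
(0*(-2*G(6) - 2))*(-15) = (0*(-2*(5 + 2*6 + 9*6**2) - 2))*(-15) = (0*(-2*(5 + 12 + 9*36) - 2))*(-15) = (0*(-2*(5 + 12 + 324) - 2))*(-15) = (0*(-2*341 - 2))*(-15) = (0*(-682 - 2))*(-15) = (0*(-684))*(-15) = 0*(-15) = 0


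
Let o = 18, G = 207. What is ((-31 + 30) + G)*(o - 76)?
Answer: -11948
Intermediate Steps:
((-31 + 30) + G)*(o - 76) = ((-31 + 30) + 207)*(18 - 76) = (-1 + 207)*(-58) = 206*(-58) = -11948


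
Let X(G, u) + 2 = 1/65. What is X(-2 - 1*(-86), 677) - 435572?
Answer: -28312309/65 ≈ -4.3557e+5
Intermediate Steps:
X(G, u) = -129/65 (X(G, u) = -2 + 1/65 = -129/65)
X(-2 - 1*(-86), 677) - 435572 = -129/65 - 435572 = -28312309/65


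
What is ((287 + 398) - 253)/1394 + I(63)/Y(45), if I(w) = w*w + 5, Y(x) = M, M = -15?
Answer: -2766638/10455 ≈ -264.62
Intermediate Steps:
Y(x) = -15
I(w) = 5 + w² (I(w) = w² + 5 = 5 + w²)
((287 + 398) - 253)/1394 + I(63)/Y(45) = ((287 + 398) - 253)/1394 + (5 + 63²)/(-15) = (685 - 253)*(1/1394) + (5 + 3969)*(-1/15) = 432*(1/1394) + 3974*(-1/15) = 216/697 - 3974/15 = -2766638/10455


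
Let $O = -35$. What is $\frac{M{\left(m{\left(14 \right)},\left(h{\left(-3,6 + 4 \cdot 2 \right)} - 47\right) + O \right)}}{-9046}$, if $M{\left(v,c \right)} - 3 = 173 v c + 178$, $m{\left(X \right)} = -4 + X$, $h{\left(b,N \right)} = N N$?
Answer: $- \frac{197401}{9046} \approx -21.822$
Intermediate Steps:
$h{\left(b,N \right)} = N^{2}$
$M{\left(v,c \right)} = 181 + 173 c v$ ($M{\left(v,c \right)} = 3 + \left(173 v c + 178\right) = 3 + \left(173 c v + 178\right) = 3 + \left(178 + 173 c v\right) = 181 + 173 c v$)
$\frac{M{\left(m{\left(14 \right)},\left(h{\left(-3,6 + 4 \cdot 2 \right)} - 47\right) + O \right)}}{-9046} = \frac{181 + 173 \left(\left(\left(6 + 4 \cdot 2\right)^{2} - 47\right) - 35\right) \left(-4 + 14\right)}{-9046} = \left(181 + 173 \left(\left(\left(6 + 8\right)^{2} - 47\right) - 35\right) 10\right) \left(- \frac{1}{9046}\right) = \left(181 + 173 \left(\left(14^{2} - 47\right) - 35\right) 10\right) \left(- \frac{1}{9046}\right) = \left(181 + 173 \left(\left(196 - 47\right) - 35\right) 10\right) \left(- \frac{1}{9046}\right) = \left(181 + 173 \left(149 - 35\right) 10\right) \left(- \frac{1}{9046}\right) = \left(181 + 173 \cdot 114 \cdot 10\right) \left(- \frac{1}{9046}\right) = \left(181 + 197220\right) \left(- \frac{1}{9046}\right) = 197401 \left(- \frac{1}{9046}\right) = - \frac{197401}{9046}$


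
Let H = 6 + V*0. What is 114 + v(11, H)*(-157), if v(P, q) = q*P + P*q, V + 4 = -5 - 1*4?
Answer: -20610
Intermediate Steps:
V = -13 (V = -4 + (-5 - 1*4) = -4 + (-5 - 4) = -4 - 9 = -13)
H = 6 (H = 6 - 13*0 = 6 + 0 = 6)
v(P, q) = 2*P*q (v(P, q) = P*q + P*q = 2*P*q)
114 + v(11, H)*(-157) = 114 + (2*11*6)*(-157) = 114 + 132*(-157) = 114 - 20724 = -20610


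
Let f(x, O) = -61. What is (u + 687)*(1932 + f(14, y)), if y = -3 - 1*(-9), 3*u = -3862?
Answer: -3369671/3 ≈ -1.1232e+6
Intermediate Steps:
u = -3862/3 (u = (⅓)*(-3862) = -3862/3 ≈ -1287.3)
y = 6 (y = -3 + 9 = 6)
(u + 687)*(1932 + f(14, y)) = (-3862/3 + 687)*(1932 - 61) = -1801/3*1871 = -3369671/3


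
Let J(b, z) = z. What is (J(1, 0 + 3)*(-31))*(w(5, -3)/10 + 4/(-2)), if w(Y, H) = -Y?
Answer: 465/2 ≈ 232.50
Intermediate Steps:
(J(1, 0 + 3)*(-31))*(w(5, -3)/10 + 4/(-2)) = ((0 + 3)*(-31))*(-1*5/10 + 4/(-2)) = (3*(-31))*(-5*⅒ + 4*(-½)) = -93*(-½ - 2) = -93*(-5/2) = 465/2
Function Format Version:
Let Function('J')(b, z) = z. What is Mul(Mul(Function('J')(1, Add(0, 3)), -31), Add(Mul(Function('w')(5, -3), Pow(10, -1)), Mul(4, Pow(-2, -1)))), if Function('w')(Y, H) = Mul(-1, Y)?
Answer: Rational(465, 2) ≈ 232.50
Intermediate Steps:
Mul(Mul(Function('J')(1, Add(0, 3)), -31), Add(Mul(Function('w')(5, -3), Pow(10, -1)), Mul(4, Pow(-2, -1)))) = Mul(Mul(Add(0, 3), -31), Add(Mul(Mul(-1, 5), Pow(10, -1)), Mul(4, Pow(-2, -1)))) = Mul(Mul(3, -31), Add(Mul(-5, Rational(1, 10)), Mul(4, Rational(-1, 2)))) = Mul(-93, Add(Rational(-1, 2), -2)) = Mul(-93, Rational(-5, 2)) = Rational(465, 2)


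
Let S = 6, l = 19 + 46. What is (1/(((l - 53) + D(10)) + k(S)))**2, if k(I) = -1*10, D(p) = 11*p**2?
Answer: 1/1214404 ≈ 8.2345e-7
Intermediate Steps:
l = 65
k(I) = -10
(1/(((l - 53) + D(10)) + k(S)))**2 = (1/(((65 - 53) + 11*10**2) - 10))**2 = (1/((12 + 11*100) - 10))**2 = (1/((12 + 1100) - 10))**2 = (1/(1112 - 10))**2 = (1/1102)**2 = 1/1214404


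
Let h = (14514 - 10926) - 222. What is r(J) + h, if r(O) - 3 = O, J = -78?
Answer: 3291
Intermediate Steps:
r(O) = 3 + O
h = 3366 (h = 3588 - 222 = 3366)
r(J) + h = (3 - 78) + 3366 = -75 + 3366 = 3291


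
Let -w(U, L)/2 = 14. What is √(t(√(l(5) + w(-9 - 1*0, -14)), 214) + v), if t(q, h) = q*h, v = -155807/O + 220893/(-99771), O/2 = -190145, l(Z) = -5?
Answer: √(-288604654657406247230 + 34230222741155523472600*I*√33)/12647304530 ≈ 24.774 + 24.811*I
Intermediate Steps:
w(U, L) = -28 (w(U, L) = -2*14 = -28)
O = -380290 (O = 2*(-190145) = -380290)
v = -22819459591/12647304530 (v = -155807/(-380290) + 220893/(-99771) = -155807*(-1/380290) + 220893*(-1/99771) = 155807/380290 - 73631/33257 = -22819459591/12647304530 ≈ -1.8043)
t(q, h) = h*q
√(t(√(l(5) + w(-9 - 1*0, -14)), 214) + v) = √(214*√(-5 - 28) - 22819459591/12647304530) = √(214*√(-33) - 22819459591/12647304530) = √(214*(I*√33) - 22819459591/12647304530) = √(214*I*√33 - 22819459591/12647304530) = √(-22819459591/12647304530 + 214*I*√33)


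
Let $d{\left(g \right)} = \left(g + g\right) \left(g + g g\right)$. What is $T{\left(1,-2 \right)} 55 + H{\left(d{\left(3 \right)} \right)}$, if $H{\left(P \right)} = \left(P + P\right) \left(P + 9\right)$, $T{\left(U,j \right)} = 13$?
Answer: $12379$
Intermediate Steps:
$d{\left(g \right)} = 2 g \left(g + g^{2}\right)$
$H{\left(P \right)} = 2 P \left(9 + P\right)$
$T{\left(1,-2 \right)} 55 + H{\left(d{\left(3 \right)} \right)} = 13 \cdot 55 + 2 \cdot 2 \cdot 3^{2} \left(1 + 3\right) \left(9 + 2 \cdot 3^{2} \left(1 + 3\right)\right) = 715 + 2 \cdot 2 \cdot 9 \cdot 4 \left(9 + 2 \cdot 9 \cdot 4\right) = 715 + 2 \cdot 72 \left(9 + 72\right) = 715 + 2 \cdot 72 \cdot 81 = 715 + 11664 = 12379$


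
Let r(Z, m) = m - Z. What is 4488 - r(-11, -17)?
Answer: 4494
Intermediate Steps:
4488 - r(-11, -17) = 4488 - (-17 - 1*(-11)) = 4488 - (-17 + 11) = 4488 - 1*(-6) = 4488 + 6 = 4494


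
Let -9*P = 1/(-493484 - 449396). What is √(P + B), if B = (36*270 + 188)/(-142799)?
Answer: I*√707531534047421024270/100981740840 ≈ 0.26341*I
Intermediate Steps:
P = 1/8485920 (P = -1/(9*(-493484 - 449396)) = -⅑/(-942880) = -⅑*(-1/942880) = 1/8485920 ≈ 1.1784e-7)
B = -9908/142799 (B = (9720 + 188)*(-1/142799) = 9908*(-1/142799) = -9908/142799 ≈ -0.069384)
√(P + B) = √(1/8485920 - 9908/142799) = √(-84078352561/1211780890080) = I*√707531534047421024270/100981740840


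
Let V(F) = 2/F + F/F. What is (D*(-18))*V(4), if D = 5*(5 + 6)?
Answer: -1485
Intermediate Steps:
D = 55 (D = 5*11 = 55)
V(F) = 1 + 2/F (V(F) = 2/F + 1 = 1 + 2/F)
(D*(-18))*V(4) = (55*(-18))*((2 + 4)/4) = -495*6/2 = -990*3/2 = -1485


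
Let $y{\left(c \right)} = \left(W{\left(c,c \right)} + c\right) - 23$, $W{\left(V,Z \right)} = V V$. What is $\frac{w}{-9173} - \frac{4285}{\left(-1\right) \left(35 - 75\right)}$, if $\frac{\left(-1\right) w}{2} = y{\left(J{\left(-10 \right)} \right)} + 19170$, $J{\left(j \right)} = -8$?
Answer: $- \frac{7554013}{73384} \approx -102.94$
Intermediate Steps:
$W{\left(V,Z \right)} = V^{2}$
$y{\left(c \right)} = -23 + c + c^{2}$ ($y{\left(c \right)} = \left(c^{2} + c\right) - 23 = \left(c + c^{2}\right) - 23 = -23 + c + c^{2}$)
$w = -38406$ ($w = - 2 \left(\left(-23 - 8 + \left(-8\right)^{2}\right) + 19170\right) = - 2 \left(\left(-23 - 8 + 64\right) + 19170\right) = - 2 \left(33 + 19170\right) = \left(-2\right) 19203 = -38406$)
$\frac{w}{-9173} - \frac{4285}{\left(-1\right) \left(35 - 75\right)} = - \frac{38406}{-9173} - \frac{4285}{\left(-1\right) \left(35 - 75\right)} = \left(-38406\right) \left(- \frac{1}{9173}\right) - \frac{4285}{\left(-1\right) \left(-40\right)} = \frac{38406}{9173} - \frac{4285}{40} = \frac{38406}{9173} - \frac{857}{8} = - \frac{7554013}{73384}$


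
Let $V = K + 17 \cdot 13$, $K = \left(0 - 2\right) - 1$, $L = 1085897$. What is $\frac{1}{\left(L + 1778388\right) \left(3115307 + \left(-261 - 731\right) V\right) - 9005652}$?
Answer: $\frac{1}{8303699287883} \approx 1.2043 \cdot 10^{-13}$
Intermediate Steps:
$K = -3$ ($K = -2 - 1 = -3$)
$V = 218$ ($V = -3 + 17 \cdot 13 = -3 + 221 = 218$)
$\frac{1}{\left(L + 1778388\right) \left(3115307 + \left(-261 - 731\right) V\right) - 9005652} = \frac{1}{\left(1085897 + 1778388\right) \left(3115307 + \left(-261 - 731\right) 218\right) - 9005652} = \frac{1}{2864285 \left(3115307 - 216256\right) - 9005652} = \frac{1}{2864285 \cdot 2899051 - 9005652} = \frac{1}{8303708293535 - 9005652} = \frac{1}{8303699287883}$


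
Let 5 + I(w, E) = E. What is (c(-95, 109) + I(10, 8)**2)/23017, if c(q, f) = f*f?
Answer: 11890/23017 ≈ 0.51657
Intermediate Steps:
I(w, E) = -5 + E
c(q, f) = f**2
(c(-95, 109) + I(10, 8)**2)/23017 = (109**2 + (-5 + 8)**2)/23017 = (11881 + 3**2)*(1/23017) = (11881 + 9)*(1/23017) = 11890*(1/23017) = 11890/23017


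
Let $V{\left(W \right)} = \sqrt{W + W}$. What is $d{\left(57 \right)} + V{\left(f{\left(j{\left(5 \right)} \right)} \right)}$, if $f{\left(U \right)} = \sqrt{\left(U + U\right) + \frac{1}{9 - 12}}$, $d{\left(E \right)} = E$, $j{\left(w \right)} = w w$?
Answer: $57 + \frac{\sqrt{2} \cdot 3^{\frac{3}{4}} \sqrt[4]{149}}{3} \approx 60.754$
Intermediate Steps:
$j{\left(w \right)} = w^{2}$
$f{\left(U \right)} = \sqrt{- \frac{1}{3} + 2 U}$ ($f{\left(U \right)} = \sqrt{2 U + \frac{1}{-3}} = \sqrt{2 U - \frac{1}{3}} = \sqrt{- \frac{1}{3} + 2 U}$)
$V{\left(W \right)} = \sqrt{2} \sqrt{W}$ ($V{\left(W \right)} = \sqrt{2 W} = \sqrt{2} \sqrt{W}$)
$d{\left(57 \right)} + V{\left(f{\left(j{\left(5 \right)} \right)} \right)} = 57 + \sqrt{2} \sqrt{\frac{\sqrt{-3 + 18 \cdot 5^{2}}}{3}} = 57 + \sqrt{2} \sqrt{\frac{\sqrt{-3 + 18 \cdot 25}}{3}} = 57 + \sqrt{2} \sqrt{\frac{\sqrt{-3 + 450}}{3}} = 57 + \sqrt{2} \sqrt{\frac{\sqrt{447}}{3}} = 57 + \sqrt{2} \frac{3^{\frac{3}{4}} \sqrt[4]{149}}{3} = 57 + \frac{\sqrt{2} \cdot 3^{\frac{3}{4}} \sqrt[4]{149}}{3}$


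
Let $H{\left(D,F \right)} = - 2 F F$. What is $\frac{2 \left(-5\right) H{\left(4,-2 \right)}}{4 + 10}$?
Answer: $\frac{40}{7} \approx 5.7143$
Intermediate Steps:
$H{\left(D,F \right)} = - 2 F^{2}$
$\frac{2 \left(-5\right) H{\left(4,-2 \right)}}{4 + 10} = \frac{2 \left(-5\right) \left(- 2 \left(-2\right)^{2}\right)}{4 + 10} = \frac{\left(-10\right) \left(\left(-2\right) 4\right)}{14} = \left(-10\right) \left(-8\right) \frac{1}{14} = 80 \cdot \frac{1}{14} = \frac{40}{7}$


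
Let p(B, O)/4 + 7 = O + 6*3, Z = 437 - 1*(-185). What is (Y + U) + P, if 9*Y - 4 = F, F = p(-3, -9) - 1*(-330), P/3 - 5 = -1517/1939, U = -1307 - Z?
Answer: -3642115/1939 ≈ -1878.3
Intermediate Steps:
Z = 622 (Z = 437 + 185 = 622)
p(B, O) = 44 + 4*O (p(B, O) = -28 + 4*(O + 6*3) = -28 + 4*(O + 18) = -28 + 4*(18 + O) = -28 + (72 + 4*O) = 44 + 4*O)
U = -1929 (U = -1307 - 1*622 = -1307 - 622 = -1929)
P = 24534/1939 (P = 15 + 3*(-1517/1939) = 15 - 4551/1939 = 24534/1939 ≈ 12.653)
F = 338 (F = (44 + 4*(-9)) - 1*(-330) = (44 - 36) + 330 = 8 + 330 = 338)
Y = 38 (Y = 4/9 + (1/9)*338 = 4/9 + 338/9 = 38)
(Y + U) + P = (38 - 1929) + 24534/1939 = -1891 + 24534/1939 = -3642115/1939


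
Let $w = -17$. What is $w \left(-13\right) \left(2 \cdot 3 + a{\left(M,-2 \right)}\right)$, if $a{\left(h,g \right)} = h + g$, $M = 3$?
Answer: $1547$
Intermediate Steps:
$a{\left(h,g \right)} = g + h$
$w \left(-13\right) \left(2 \cdot 3 + a{\left(M,-2 \right)}\right) = \left(-17\right) \left(-13\right) \left(2 \cdot 3 + \left(-2 + 3\right)\right) = 221 \left(6 + 1\right) = 221 \cdot 7 = 1547$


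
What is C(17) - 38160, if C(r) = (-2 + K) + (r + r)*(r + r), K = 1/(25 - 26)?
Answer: -37007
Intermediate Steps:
K = -1 (K = 1/(-1) = -1)
C(r) = -3 + 4*r² (C(r) = (-2 - 1) + (r + r)*(r + r) = -3 + (2*r)*(2*r) = -3 + 4*r²)
C(17) - 38160 = (-3 + 4*17²) - 38160 = (-3 + 4*289) - 38160 = (-3 + 1156) - 38160 = 1153 - 38160 = -37007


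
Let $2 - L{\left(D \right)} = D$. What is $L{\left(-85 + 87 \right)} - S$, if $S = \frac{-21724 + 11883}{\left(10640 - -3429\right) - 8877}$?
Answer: $\frac{9841}{5192} \approx 1.8954$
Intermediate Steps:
$L{\left(D \right)} = 2 - D$
$S = - \frac{9841}{5192}$ ($S = - \frac{9841}{\left(10640 + 3429\right) - 8877} = - \frac{9841}{14069 - 8877} = - \frac{9841}{5192} \approx -1.8954$)
$L{\left(-85 + 87 \right)} - S = \left(2 - \left(-85 + 87\right)\right) - - \frac{9841}{5192} = \left(2 - 2\right) + \frac{9841}{5192} = 0 + \frac{9841}{5192} = \frac{9841}{5192}$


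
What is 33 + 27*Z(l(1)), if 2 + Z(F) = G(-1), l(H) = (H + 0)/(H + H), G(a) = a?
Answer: -48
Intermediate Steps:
l(H) = ½ (l(H) = H/((2*H)) = H*(1/(2*H)) = ½)
Z(F) = -3 (Z(F) = -2 - 1 = -3)
33 + 27*Z(l(1)) = 33 + 27*(-3) = 33 - 81 = -48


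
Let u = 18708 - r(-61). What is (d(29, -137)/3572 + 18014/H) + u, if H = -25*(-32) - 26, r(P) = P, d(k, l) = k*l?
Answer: 25976225369/1382364 ≈ 18791.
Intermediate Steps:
H = 774 (H = 800 - 26 = 774)
u = 18769 (u = 18708 - 1*(-61) = 18708 + 61 = 18769)
(d(29, -137)/3572 + 18014/H) + u = ((29*(-137))/3572 + 18014/774) + 18769 = (-3973*1/3572 + 18014*(1/774)) + 18769 = (-3973/3572 + 9007/387) + 18769 = 30635453/1382364 + 18769 = 25976225369/1382364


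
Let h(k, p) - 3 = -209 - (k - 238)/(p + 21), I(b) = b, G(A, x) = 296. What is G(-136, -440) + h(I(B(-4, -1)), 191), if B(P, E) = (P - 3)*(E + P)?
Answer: 19283/212 ≈ 90.958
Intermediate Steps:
B(P, E) = (-3 + P)*(E + P)
h(k, p) = -206 - (-238 + k)/(21 + p) (h(k, p) = 3 + (-209 - (k - 238)/(p + 21)) = 3 + (-209 - (-238 + k)/(21 + p)) = -206 - (-238 + k)/(21 + p))
G(-136, -440) + h(I(B(-4, -1)), 191) = 296 + (-4088 - ((-4)² - 3*(-1) - 3*(-4) - 1*(-4)) - 206*191)/(21 + 191) = 296 + (-4088 - (16 + 3 + 12 + 4) - 39346)/212 = 296 + (-4088 - 1*35 - 39346)/212 = 296 + (-4088 - 35 - 39346)/212 = 296 + (1/212)*(-43469) = 296 - 43469/212 = 19283/212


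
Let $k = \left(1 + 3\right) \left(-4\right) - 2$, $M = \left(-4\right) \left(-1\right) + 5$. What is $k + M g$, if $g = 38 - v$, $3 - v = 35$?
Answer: $612$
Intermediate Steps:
$v = -32$ ($v = 3 - 35 = -32$)
$M = 9$ ($M = 4 + 5 = 9$)
$k = -18$ ($k = 4 \left(-4\right) - 2 = -16 - 2 = -18$)
$g = 70$ ($g = 38 - -32 = 38 + 32 = 70$)
$k + M g = -18 + 9 \cdot 70 = -18 + 630 = 612$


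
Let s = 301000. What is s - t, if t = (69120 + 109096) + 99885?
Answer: 22899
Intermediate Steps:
t = 278101 (t = 178216 + 99885 = 278101)
s - t = 301000 - 1*278101 = 301000 - 278101 = 22899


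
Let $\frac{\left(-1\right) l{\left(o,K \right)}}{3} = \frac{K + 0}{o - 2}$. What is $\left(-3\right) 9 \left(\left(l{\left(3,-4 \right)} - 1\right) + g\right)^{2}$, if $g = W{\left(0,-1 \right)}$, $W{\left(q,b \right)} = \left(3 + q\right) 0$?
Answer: $-3267$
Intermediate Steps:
$W{\left(q,b \right)} = 0$
$g = 0$
$l{\left(o,K \right)} = - \frac{3 K}{-2 + o}$ ($l{\left(o,K \right)} = - 3 \frac{K + 0}{o - 2} = - 3 \frac{K}{-2 + o} = - \frac{3 K}{-2 + o}$)
$\left(-3\right) 9 \left(\left(l{\left(3,-4 \right)} - 1\right) + g\right)^{2} = \left(-3\right) 9 \left(\left(\left(-3\right) \left(-4\right) \frac{1}{-2 + 3} - 1\right) + 0\right)^{2} = - 27 \left(\left(\left(-3\right) \left(-4\right) 1^{-1} - 1\right) + 0\right)^{2} = - 27 \left(\left(\left(-3\right) \left(-4\right) 1 - 1\right) + 0\right)^{2} = - 27 \left(\left(12 - 1\right) + 0\right)^{2} = - 27 \left(11 + 0\right)^{2} = - 27 \cdot 11^{2} = \left(-27\right) 121 = -3267$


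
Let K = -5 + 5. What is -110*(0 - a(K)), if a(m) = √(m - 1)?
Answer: 110*I ≈ 110.0*I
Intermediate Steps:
K = 0
a(m) = √(-1 + m)
-110*(0 - a(K)) = -110*(0 - √(-1 + 0)) = -110*(0 - √(-1)) = -110*(0 - I) = -(-110)*I = 110*I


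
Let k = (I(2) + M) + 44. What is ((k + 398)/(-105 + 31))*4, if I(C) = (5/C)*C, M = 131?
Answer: -1156/37 ≈ -31.243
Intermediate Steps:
I(C) = 5
k = 180 (k = (5 + 131) + 44 = 136 + 44 = 180)
((k + 398)/(-105 + 31))*4 = ((180 + 398)/(-105 + 31))*4 = (578/(-74))*4 = (578*(-1/74))*4 = -289/37*4 = -1156/37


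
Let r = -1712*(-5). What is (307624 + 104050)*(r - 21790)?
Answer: -5446447020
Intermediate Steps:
r = 8560
(307624 + 104050)*(r - 21790) = (307624 + 104050)*(8560 - 21790) = 411674*(-13230) = -5446447020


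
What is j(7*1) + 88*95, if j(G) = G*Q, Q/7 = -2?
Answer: 8262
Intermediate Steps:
Q = -14 (Q = 7*(-2) = -14)
j(G) = -14*G (j(G) = G*(-14) = -14*G)
j(7*1) + 88*95 = -98 + 88*95 = -14*7 + 8360 = -98 + 8360 = 8262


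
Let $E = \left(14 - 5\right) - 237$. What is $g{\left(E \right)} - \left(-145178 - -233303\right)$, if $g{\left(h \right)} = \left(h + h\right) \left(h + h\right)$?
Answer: $119811$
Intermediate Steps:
$E = -228$ ($E = 9 - 237 = -228$)
$g{\left(h \right)} = 4 h^{2}$ ($g{\left(h \right)} = 2 h 2 h = 4 h^{2}$)
$g{\left(E \right)} - \left(-145178 - -233303\right) = 4 \left(-228\right)^{2} - \left(-145178 - -233303\right) = 4 \cdot 51984 - \left(-145178 + 233303\right) = 207936 - 88125 = 119811$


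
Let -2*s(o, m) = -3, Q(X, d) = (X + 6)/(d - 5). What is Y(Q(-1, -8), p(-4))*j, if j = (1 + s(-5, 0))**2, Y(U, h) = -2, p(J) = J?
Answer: -25/2 ≈ -12.500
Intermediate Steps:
Q(X, d) = (6 + X)/(-5 + d)
s(o, m) = 3/2 (s(o, m) = -1/2*(-3) = 3/2)
j = 25/4 (j = (1 + 3/2)**2 = (5/2)**2 = 25/4 ≈ 6.2500)
Y(Q(-1, -8), p(-4))*j = -2*25/4 = -25/2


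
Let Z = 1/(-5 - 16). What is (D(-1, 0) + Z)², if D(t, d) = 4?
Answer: 6889/441 ≈ 15.621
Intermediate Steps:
Z = -1/21 (Z = 1/(-21) = -1/21 ≈ -0.047619)
(D(-1, 0) + Z)² = (4 - 1/21)² = (83/21)² = 6889/441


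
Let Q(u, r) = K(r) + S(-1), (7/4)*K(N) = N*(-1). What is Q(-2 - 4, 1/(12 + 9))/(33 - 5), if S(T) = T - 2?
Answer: -445/4116 ≈ -0.10811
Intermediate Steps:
K(N) = -4*N/7 (K(N) = 4*(N*(-1))/7 = 4*(-N)/7 = -4*N/7)
S(T) = -2 + T
Q(u, r) = -3 - 4*r/7 (Q(u, r) = -4*r/7 + (-2 - 1) = -4*r/7 - 3 = -3 - 4*r/7)
Q(-2 - 4, 1/(12 + 9))/(33 - 5) = (-3 - 4/(7*(12 + 9)))/(33 - 5) = (-3 - 4/7/21)/28 = (-3 - 4/7*1/21)/28 = (-3 - 4/147)/28 = (1/28)*(-445/147) = -445/4116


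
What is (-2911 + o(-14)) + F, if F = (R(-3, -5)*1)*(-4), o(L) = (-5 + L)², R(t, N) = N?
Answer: -2530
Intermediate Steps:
F = 20 (F = -5*1*(-4) = -5*(-4) = 20)
(-2911 + o(-14)) + F = (-2911 + (-5 - 14)²) + 20 = (-2911 + (-19)²) + 20 = (-2911 + 361) + 20 = -2550 + 20 = -2530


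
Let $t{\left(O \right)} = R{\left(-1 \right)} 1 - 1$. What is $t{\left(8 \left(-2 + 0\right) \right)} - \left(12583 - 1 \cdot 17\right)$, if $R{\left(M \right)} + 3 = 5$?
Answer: $-12565$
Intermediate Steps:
$R{\left(M \right)} = 2$ ($R{\left(M \right)} = -3 + 5 = 2$)
$t{\left(O \right)} = 1$ ($t{\left(O \right)} = 2 \cdot 1 - 1 = 2 - 1 = 1$)
$t{\left(8 \left(-2 + 0\right) \right)} - \left(12583 - 1 \cdot 17\right) = 1 - \left(12583 - 1 \cdot 17\right) = 1 - \left(12583 - 17\right) = 1 - 12566 = -12565$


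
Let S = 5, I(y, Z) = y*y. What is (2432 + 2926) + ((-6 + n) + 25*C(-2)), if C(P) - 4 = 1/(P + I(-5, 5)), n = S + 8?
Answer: 125720/23 ≈ 5466.1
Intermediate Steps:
I(y, Z) = y²
n = 13 (n = 5 + 8 = 13)
C(P) = 4 + 1/(25 + P) (C(P) = 4 + 1/(P + (-5)²) = 4 + 1/(P + 25) = 4 + 1/(25 + P))
(2432 + 2926) + ((-6 + n) + 25*C(-2)) = (2432 + 2926) + ((-6 + 13) + 25*((101 + 4*(-2))/(25 - 2))) = 5358 + (7 + 25*((101 - 8)/23)) = 5358 + (7 + 25*((1/23)*93)) = 5358 + (7 + 25*(93/23)) = 5358 + (7 + 2325/23) = 5358 + 2486/23 = 125720/23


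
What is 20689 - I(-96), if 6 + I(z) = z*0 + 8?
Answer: 20687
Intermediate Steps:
I(z) = 2 (I(z) = -6 + (z*0 + 8) = -6 + (0 + 8) = -6 + 8 = 2)
20689 - I(-96) = 20689 - 1*2 = 20689 - 2 = 20687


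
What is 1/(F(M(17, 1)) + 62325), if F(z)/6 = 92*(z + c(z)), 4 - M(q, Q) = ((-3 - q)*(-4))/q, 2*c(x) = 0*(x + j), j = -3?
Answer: 17/1052901 ≈ 1.6146e-5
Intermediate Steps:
c(x) = 0 (c(x) = (0*(x - 3))/2 = (0*(-3 + x))/2 = (1/2)*0 = 0)
M(q, Q) = 4 - (12 + 4*q)/q (M(q, Q) = 4 - (-3 - q)*(-4)/q = 4 - (12 + 4*q)/q)
F(z) = 552*z (F(z) = 6*(92*(z + 0)) = 6*(92*z) = 552*z)
1/(F(M(17, 1)) + 62325) = 1/(552*(-12/17) + 62325) = 1/(-6624/17 + 62325) = 1/(1052901/17) = 17/1052901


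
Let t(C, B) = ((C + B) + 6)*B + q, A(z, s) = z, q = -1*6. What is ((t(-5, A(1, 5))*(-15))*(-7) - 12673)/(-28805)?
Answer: 13093/28805 ≈ 0.45454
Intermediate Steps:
q = -6
t(C, B) = -6 + B*(6 + B + C) (t(C, B) = ((C + B) + 6)*B - 6 = ((B + C) + 6)*B - 6 = (6 + B + C)*B - 6 = B*(6 + B + C) - 6 = -6 + B*(6 + B + C))
((t(-5, A(1, 5))*(-15))*(-7) - 12673)/(-28805) = (((-6 + 1² + 6*1 + 1*(-5))*(-15))*(-7) - 12673)/(-28805) = (((-6 + 1 + 6 - 5)*(-15))*(-7) - 12673)*(-1/28805) = (-4*(-15)*(-7) - 12673)*(-1/28805) = (60*(-7) - 12673)*(-1/28805) = (-420 - 12673)*(-1/28805) = -13093*(-1/28805) = 13093/28805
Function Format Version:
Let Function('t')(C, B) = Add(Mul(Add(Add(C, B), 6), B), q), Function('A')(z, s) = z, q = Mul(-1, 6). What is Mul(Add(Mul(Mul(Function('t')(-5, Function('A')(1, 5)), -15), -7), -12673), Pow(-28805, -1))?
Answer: Rational(13093, 28805) ≈ 0.45454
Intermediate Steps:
q = -6
Function('t')(C, B) = Add(-6, Mul(B, Add(6, B, C))) (Function('t')(C, B) = Add(Mul(Add(Add(C, B), 6), B), -6) = Add(Mul(Add(Add(B, C), 6), B), -6) = Add(Mul(Add(6, B, C), B), -6) = Add(Mul(B, Add(6, B, C)), -6) = Add(-6, Mul(B, Add(6, B, C))))
Mul(Add(Mul(Mul(Function('t')(-5, Function('A')(1, 5)), -15), -7), -12673), Pow(-28805, -1)) = Mul(Add(Mul(Mul(Add(-6, Pow(1, 2), Mul(6, 1), Mul(1, -5)), -15), -7), -12673), Pow(-28805, -1)) = Mul(Add(Mul(Mul(Add(-6, 1, 6, -5), -15), -7), -12673), Rational(-1, 28805)) = Mul(Add(Mul(Mul(-4, -15), -7), -12673), Rational(-1, 28805)) = Mul(Add(Mul(60, -7), -12673), Rational(-1, 28805)) = Mul(Add(-420, -12673), Rational(-1, 28805)) = Mul(-13093, Rational(-1, 28805)) = Rational(13093, 28805)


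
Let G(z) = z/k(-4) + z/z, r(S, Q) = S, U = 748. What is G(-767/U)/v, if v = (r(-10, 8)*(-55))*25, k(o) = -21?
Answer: 659/8639400 ≈ 7.6278e-5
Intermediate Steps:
v = 13750 (v = -10*(-55)*25 = 550*25 = 13750)
G(z) = 1 - z/21 (G(z) = z/(-21) + z/z = z*(-1/21) + 1 = -z/21 + 1 = 1 - z/21)
G(-767/U)/v = (1 - (-767)/(21*748))/13750 = (1 - (-767)/(21*748))*(1/13750) = (1 - 1/21*(-767/748))*(1/13750) = (1 + 767/15708)*(1/13750) = (16475/15708)*(1/13750) = 659/8639400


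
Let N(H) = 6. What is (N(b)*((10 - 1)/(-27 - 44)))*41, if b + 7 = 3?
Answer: -2214/71 ≈ -31.183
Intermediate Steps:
b = -4 (b = -7 + 3 = -4)
(N(b)*((10 - 1)/(-27 - 44)))*41 = (6*((10 - 1)/(-27 - 44)))*41 = (6*(9/(-71)))*41 = (6*(9*(-1/71)))*41 = (6*(-9/71))*41 = -54/71*41 = -2214/71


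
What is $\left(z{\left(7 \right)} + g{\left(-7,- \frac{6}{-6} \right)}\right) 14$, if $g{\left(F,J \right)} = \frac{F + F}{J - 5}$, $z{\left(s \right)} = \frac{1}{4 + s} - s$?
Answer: $- \frac{525}{11} \approx -47.727$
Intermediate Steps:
$g{\left(F,J \right)} = \frac{2 F}{-5 + J}$
$\left(z{\left(7 \right)} + g{\left(-7,- \frac{6}{-6} \right)}\right) 14 = \left(\frac{1 - 7^{2} - 28}{4 + 7} + 2 \left(-7\right) \frac{1}{-5 - \frac{6}{-6}}\right) 14 = \left(\frac{1 - 49 - 28}{11} + 2 \left(-7\right) \frac{1}{-5 - -1}\right) 14 = \left(\frac{1 - 49 - 28}{11} + 2 \left(-7\right) \frac{1}{-5 + 1}\right) 14 = \left(\frac{1}{11} \left(-76\right) + 2 \left(-7\right) \frac{1}{-4}\right) 14 = \left(- \frac{76}{11} + 2 \left(-7\right) \left(- \frac{1}{4}\right)\right) 14 = \left(- \frac{76}{11} + \frac{7}{2}\right) 14 = \left(- \frac{75}{22}\right) 14 = - \frac{525}{11}$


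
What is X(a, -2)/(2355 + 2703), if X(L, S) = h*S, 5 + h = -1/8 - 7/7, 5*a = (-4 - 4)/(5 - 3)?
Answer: 49/20232 ≈ 0.0024219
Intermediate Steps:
a = -⅘ (a = ((-4 - 4)/(5 - 3))/5 = (-8/2)/5 = (-8*½)/5 = (⅕)*(-4) = -⅘ ≈ -0.80000)
h = -49/8 (h = -5 + (-1/8 - 7/7) = -5 + (-1*⅛ - 7*⅐) = -5 + (-⅛ - 1) = -5 - 9/8 = -49/8 ≈ -6.1250)
X(L, S) = -49*S/8
X(a, -2)/(2355 + 2703) = (-49/8*(-2))/(2355 + 2703) = (49/4)/5058 = (49/4)*(1/5058) = 49/20232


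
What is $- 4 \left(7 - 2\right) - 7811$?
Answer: $-7831$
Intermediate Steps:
$- 4 \left(7 - 2\right) - 7811 = \left(-4\right) 5 - 7811 = -20 - 7811 = -7831$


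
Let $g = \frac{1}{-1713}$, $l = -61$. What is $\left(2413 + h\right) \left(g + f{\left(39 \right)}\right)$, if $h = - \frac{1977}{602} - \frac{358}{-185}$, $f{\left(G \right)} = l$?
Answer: $- \frac{4677596950169}{31796135} \approx -1.4711 \cdot 10^{5}$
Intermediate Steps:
$g = - \frac{1}{1713} \approx -0.00058377$
$f{\left(G \right)} = -61$
$h = - \frac{150229}{111370}$ ($h = \left(-1977\right) \frac{1}{602} - - \frac{358}{185} = - \frac{1977}{602} + \frac{358}{185} = - \frac{150229}{111370} \approx -1.3489$)
$\left(2413 + h\right) \left(g + f{\left(39 \right)}\right) = \left(2413 - \frac{150229}{111370}\right) \left(- \frac{1}{1713} - 61\right) = \frac{268585581}{111370} \left(- \frac{104494}{1713}\right) = - \frac{4677596950169}{31796135}$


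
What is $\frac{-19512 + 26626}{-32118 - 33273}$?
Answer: $- \frac{7114}{65391} \approx -0.10879$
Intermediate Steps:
$\frac{-19512 + 26626}{-32118 - 33273} = \frac{7114}{-65391} = 7114 \left(- \frac{1}{65391}\right) = - \frac{7114}{65391}$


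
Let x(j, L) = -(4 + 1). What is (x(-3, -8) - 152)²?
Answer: 24649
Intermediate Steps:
x(j, L) = -5 (x(j, L) = -1*5 = -5)
(x(-3, -8) - 152)² = (-5 - 152)² = (-157)² = 24649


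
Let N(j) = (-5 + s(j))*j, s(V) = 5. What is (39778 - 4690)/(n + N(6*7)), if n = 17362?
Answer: 17544/8681 ≈ 2.0210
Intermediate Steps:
N(j) = 0 (N(j) = (-5 + 5)*j = 0*j = 0)
(39778 - 4690)/(n + N(6*7)) = (39778 - 4690)/(17362 + 0) = 35088/17362 = 35088*(1/17362) = 17544/8681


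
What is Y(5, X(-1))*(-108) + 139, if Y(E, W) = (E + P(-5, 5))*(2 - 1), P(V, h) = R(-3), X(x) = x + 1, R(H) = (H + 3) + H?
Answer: -77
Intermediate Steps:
R(H) = 3 + 2*H (R(H) = (3 + H) + H = 3 + 2*H)
X(x) = 1 + x
P(V, h) = -3 (P(V, h) = 3 + 2*(-3) = 3 - 6 = -3)
Y(E, W) = -3 + E (Y(E, W) = (E - 3)*(2 - 1) = (-3 + E)*1 = -3 + E)
Y(5, X(-1))*(-108) + 139 = (-3 + 5)*(-108) + 139 = 2*(-108) + 139 = -216 + 139 = -77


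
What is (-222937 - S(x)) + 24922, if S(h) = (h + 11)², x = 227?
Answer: -254659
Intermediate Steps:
S(h) = (11 + h)²
(-222937 - S(x)) + 24922 = (-222937 - (11 + 227)²) + 24922 = (-222937 - 1*238²) + 24922 = (-222937 - 1*56644) + 24922 = (-222937 - 56644) + 24922 = -279581 + 24922 = -254659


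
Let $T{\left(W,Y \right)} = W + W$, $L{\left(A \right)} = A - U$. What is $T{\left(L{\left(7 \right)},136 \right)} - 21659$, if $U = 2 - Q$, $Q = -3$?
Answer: $-21655$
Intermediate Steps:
$U = 5$ ($U = 2 - -3 = 2 + 3 = 5$)
$L{\left(A \right)} = -5 + A$ ($L{\left(A \right)} = A - 5 = -5 + A$)
$T{\left(W,Y \right)} = 2 W$
$T{\left(L{\left(7 \right)},136 \right)} - 21659 = 2 \left(-5 + 7\right) - 21659 = 2 \cdot 2 - 21659 = 4 - 21659 = -21655$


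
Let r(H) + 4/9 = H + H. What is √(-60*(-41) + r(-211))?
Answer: √18338/3 ≈ 45.139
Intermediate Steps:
r(H) = -4/9 + 2*H (r(H) = -4/9 + (H + H) = -4/9 + 2*H)
√(-60*(-41) + r(-211)) = √(-60*(-41) + (-4/9 + 2*(-211))) = √(2460 + (-4/9 - 422)) = √(2460 - 3802/9) = √(18338/9) = √18338/3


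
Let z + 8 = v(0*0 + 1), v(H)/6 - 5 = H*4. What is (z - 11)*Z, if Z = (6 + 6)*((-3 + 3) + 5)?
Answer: 2100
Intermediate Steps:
v(H) = 30 + 24*H (v(H) = 30 + 6*(H*4) = 30 + 6*(4*H) = 30 + 24*H)
z = 46 (z = -8 + (30 + 24*(0*0 + 1)) = -8 + (30 + 24*(0 + 1)) = -8 + (30 + 24*1) = -8 + (30 + 24) = -8 + 54 = 46)
Z = 60 (Z = 12*(0 + 5) = 12*5 = 60)
(z - 11)*Z = (46 - 11)*60 = 35*60 = 2100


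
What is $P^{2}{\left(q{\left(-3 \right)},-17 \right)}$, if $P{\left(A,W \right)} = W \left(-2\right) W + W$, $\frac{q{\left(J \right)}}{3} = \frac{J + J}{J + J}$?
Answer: $354025$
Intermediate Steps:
$q{\left(J \right)} = 3$ ($q{\left(J \right)} = 3 \frac{J + J}{J + J} = 3 \frac{2 J}{2 J} = 3 \cdot 2 J \frac{1}{2 J} = 3 \cdot 1 = 3$)
$P{\left(A,W \right)} = W - 2 W^{2}$ ($P{\left(A,W \right)} = - 2 W W + W = - 2 W^{2} + W = W - 2 W^{2}$)
$P^{2}{\left(q{\left(-3 \right)},-17 \right)} = \left(- 17 \left(1 - -34\right)\right)^{2} = \left(- 17 \left(1 + 34\right)\right)^{2} = \left(\left(-17\right) 35\right)^{2} = \left(-595\right)^{2} = 354025$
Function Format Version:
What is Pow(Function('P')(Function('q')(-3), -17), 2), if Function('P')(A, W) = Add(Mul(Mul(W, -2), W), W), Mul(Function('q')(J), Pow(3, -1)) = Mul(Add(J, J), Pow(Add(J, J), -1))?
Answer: 354025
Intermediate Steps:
Function('q')(J) = 3 (Function('q')(J) = Mul(3, Mul(Add(J, J), Pow(Add(J, J), -1))) = Mul(3, Mul(Mul(2, J), Pow(Mul(2, J), -1))) = Mul(3, Mul(Mul(2, J), Mul(Rational(1, 2), Pow(J, -1)))) = Mul(3, 1) = 3)
Function('P')(A, W) = Add(W, Mul(-2, Pow(W, 2))) (Function('P')(A, W) = Add(Mul(Mul(-2, W), W), W) = Add(Mul(-2, Pow(W, 2)), W) = Add(W, Mul(-2, Pow(W, 2))))
Pow(Function('P')(Function('q')(-3), -17), 2) = Pow(Mul(-17, Add(1, Mul(-2, -17))), 2) = Pow(Mul(-17, Add(1, 34)), 2) = Pow(Mul(-17, 35), 2) = Pow(-595, 2) = 354025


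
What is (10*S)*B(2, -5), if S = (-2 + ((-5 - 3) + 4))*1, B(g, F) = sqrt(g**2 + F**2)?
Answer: -60*sqrt(29) ≈ -323.11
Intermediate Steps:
B(g, F) = sqrt(F**2 + g**2)
S = -6 (S = (-2 + (-8 + 4))*1 = (-2 - 4)*1 = -6*1 = -6)
(10*S)*B(2, -5) = (10*(-6))*sqrt((-5)**2 + 2**2) = -60*sqrt(25 + 4) = -60*sqrt(29)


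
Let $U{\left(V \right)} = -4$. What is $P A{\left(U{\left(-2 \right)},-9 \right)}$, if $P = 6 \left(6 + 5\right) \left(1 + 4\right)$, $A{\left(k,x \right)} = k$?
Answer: $-1320$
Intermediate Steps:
$P = 330$ ($P = 6 \cdot 11 \cdot 5 = 6 \cdot 55 = 330$)
$P A{\left(U{\left(-2 \right)},-9 \right)} = 330 \left(-4\right) = -1320$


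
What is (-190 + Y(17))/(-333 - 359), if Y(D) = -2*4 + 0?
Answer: 99/346 ≈ 0.28613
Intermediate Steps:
Y(D) = -8 (Y(D) = -8 + 0 = -8)
(-190 + Y(17))/(-333 - 359) = (-190 - 8)/(-333 - 359) = -198/(-692) = -198*(-1/692) = 99/346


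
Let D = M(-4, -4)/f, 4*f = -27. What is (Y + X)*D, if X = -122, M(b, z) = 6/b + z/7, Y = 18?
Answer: -6032/189 ≈ -31.915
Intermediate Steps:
M(b, z) = 6/b + z/7 (M(b, z) = 6/b + z*(1/7) = 6/b + z/7)
f = -27/4 (f = (1/4)*(-27) = -27/4 ≈ -6.7500)
D = 58/189 (D = (6/(-4) + (1/7)*(-4))/(-27/4) = (6*(-1/4) - 4/7)*(-4/27) = (-3/2 - 4/7)*(-4/27) = -29/14*(-4/27) = 58/189 ≈ 0.30688)
(Y + X)*D = (18 - 122)*(58/189) = -104*58/189 = -6032/189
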